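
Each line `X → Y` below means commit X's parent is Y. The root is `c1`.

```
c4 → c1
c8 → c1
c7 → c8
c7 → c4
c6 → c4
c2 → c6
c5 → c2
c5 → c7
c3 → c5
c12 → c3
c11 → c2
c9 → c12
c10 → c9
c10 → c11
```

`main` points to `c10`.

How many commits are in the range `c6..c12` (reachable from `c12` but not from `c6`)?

Reachable from c12: {c1, c12, c2, c3, c4, c5, c6, c7, c8}.
Reachable from c6: {c1, c4, c6}.
In c12's history but not c6's: {c12, c2, c3, c5, c7, c8} — 6 commits.

6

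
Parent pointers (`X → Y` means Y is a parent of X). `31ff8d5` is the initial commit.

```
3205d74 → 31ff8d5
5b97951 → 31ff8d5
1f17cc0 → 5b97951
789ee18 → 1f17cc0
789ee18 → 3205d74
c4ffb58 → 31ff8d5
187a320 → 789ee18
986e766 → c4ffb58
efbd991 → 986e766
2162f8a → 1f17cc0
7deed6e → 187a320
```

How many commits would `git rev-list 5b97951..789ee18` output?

3

Reachable from 789ee18: {1f17cc0, 31ff8d5, 3205d74, 5b97951, 789ee18}.
Reachable from 5b97951: {31ff8d5, 5b97951}.
In 789ee18's history but not 5b97951's: {1f17cc0, 3205d74, 789ee18} — 3 commits.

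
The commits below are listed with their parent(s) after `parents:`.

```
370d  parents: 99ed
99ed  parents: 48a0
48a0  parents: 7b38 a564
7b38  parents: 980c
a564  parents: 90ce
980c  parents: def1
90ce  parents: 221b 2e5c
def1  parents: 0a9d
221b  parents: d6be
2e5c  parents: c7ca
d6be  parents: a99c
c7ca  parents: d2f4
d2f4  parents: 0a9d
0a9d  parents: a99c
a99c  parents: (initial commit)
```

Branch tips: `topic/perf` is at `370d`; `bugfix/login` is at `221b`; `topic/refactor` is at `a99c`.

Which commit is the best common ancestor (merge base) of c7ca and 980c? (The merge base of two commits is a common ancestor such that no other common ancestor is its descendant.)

0a9d

Ancestors of c7ca: {0a9d, a99c, c7ca, d2f4}.
Ancestors of 980c: {0a9d, 980c, a99c, def1}.
Common ancestors: {0a9d, a99c}.
Among these, 0a9d is not an ancestor of any other common ancestor — it is the merge base.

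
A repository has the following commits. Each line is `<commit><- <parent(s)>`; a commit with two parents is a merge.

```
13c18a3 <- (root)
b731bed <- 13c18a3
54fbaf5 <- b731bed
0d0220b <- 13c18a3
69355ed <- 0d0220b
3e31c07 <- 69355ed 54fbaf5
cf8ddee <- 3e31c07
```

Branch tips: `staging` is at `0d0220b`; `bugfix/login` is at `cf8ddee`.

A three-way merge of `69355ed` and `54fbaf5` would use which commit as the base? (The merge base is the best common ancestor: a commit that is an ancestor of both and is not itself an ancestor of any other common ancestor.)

Ancestors of 69355ed: {0d0220b, 13c18a3, 69355ed}.
Ancestors of 54fbaf5: {13c18a3, 54fbaf5, b731bed}.
Common ancestors: {13c18a3}.
The only common ancestor is 13c18a3, so it is the merge base.

13c18a3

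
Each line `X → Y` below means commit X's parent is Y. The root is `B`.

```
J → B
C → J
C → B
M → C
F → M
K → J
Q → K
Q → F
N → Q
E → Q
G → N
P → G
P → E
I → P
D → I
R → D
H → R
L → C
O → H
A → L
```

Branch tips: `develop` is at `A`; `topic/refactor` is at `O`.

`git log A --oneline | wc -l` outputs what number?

5

Walking parent pointers from A: reachable set = {A, B, C, J, L}.
That is 5 commits.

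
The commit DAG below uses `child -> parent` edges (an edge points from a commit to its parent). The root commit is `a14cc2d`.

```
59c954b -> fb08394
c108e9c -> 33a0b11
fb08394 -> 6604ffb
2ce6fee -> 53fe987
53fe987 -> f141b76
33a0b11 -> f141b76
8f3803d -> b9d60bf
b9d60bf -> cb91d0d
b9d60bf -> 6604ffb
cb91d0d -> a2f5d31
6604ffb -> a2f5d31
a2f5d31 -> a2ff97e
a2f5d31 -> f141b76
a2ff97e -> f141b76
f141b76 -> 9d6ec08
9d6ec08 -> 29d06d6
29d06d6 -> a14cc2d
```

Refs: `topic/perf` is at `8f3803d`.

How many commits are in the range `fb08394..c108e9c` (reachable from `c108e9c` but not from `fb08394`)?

Reachable from c108e9c: {29d06d6, 33a0b11, 9d6ec08, a14cc2d, c108e9c, f141b76}.
Reachable from fb08394: {29d06d6, 6604ffb, 9d6ec08, a14cc2d, a2f5d31, a2ff97e, f141b76, fb08394}.
In c108e9c's history but not fb08394's: {33a0b11, c108e9c} — 2 commits.

2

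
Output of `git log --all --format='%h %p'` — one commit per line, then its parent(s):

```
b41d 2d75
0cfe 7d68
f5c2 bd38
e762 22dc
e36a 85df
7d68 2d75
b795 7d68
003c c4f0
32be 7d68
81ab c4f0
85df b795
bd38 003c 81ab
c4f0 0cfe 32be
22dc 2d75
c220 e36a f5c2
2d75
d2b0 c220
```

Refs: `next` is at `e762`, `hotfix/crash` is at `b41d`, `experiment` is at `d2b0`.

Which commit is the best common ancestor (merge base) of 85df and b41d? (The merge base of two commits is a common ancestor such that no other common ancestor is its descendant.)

2d75

Ancestors of 85df: {2d75, 7d68, 85df, b795}.
Ancestors of b41d: {2d75, b41d}.
Common ancestors: {2d75}.
The only common ancestor is 2d75, so it is the merge base.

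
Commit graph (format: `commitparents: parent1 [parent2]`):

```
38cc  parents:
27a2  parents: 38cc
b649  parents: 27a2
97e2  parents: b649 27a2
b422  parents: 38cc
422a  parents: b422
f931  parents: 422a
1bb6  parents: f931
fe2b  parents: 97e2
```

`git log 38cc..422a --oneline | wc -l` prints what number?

Reachable from 422a: {38cc, 422a, b422}.
Reachable from 38cc: {38cc}.
In 422a's history but not 38cc's: {422a, b422} — 2 commits.

2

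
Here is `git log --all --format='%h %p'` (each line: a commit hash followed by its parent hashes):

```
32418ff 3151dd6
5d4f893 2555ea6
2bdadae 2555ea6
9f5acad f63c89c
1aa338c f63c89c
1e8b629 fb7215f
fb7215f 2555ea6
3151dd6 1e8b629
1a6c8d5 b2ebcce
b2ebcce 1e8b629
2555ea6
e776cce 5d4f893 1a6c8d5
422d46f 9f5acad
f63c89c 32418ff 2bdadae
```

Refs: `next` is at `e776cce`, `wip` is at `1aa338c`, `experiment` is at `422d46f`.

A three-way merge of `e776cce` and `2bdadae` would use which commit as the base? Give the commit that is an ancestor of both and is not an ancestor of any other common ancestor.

Ancestors of e776cce: {1a6c8d5, 1e8b629, 2555ea6, 5d4f893, b2ebcce, e776cce, fb7215f}.
Ancestors of 2bdadae: {2555ea6, 2bdadae}.
Common ancestors: {2555ea6}.
The only common ancestor is 2555ea6, so it is the merge base.

2555ea6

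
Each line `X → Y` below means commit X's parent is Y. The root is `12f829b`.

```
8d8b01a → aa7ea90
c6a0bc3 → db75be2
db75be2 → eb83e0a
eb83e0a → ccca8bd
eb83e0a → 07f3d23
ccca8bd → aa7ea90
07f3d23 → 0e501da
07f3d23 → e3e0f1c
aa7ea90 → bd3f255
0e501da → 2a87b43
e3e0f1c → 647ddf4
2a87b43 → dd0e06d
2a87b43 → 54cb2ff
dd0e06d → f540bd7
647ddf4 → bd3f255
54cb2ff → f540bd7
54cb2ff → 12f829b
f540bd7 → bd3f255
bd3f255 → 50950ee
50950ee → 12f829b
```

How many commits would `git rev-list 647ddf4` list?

Walking parent pointers from 647ddf4: reachable set = {12f829b, 50950ee, 647ddf4, bd3f255}.
That is 4 commits.

4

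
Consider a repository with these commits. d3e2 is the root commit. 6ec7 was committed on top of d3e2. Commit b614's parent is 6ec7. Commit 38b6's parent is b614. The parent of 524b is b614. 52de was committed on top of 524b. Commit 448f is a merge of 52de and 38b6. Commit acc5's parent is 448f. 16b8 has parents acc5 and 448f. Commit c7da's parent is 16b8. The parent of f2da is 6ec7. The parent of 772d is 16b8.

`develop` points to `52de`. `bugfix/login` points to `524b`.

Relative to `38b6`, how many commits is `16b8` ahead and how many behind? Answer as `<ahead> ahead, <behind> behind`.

5 ahead, 0 behind

Reachable from 16b8: {16b8, 38b6, 448f, 524b, 52de, 6ec7, acc5, b614, d3e2}.
Reachable from 38b6: {38b6, 6ec7, b614, d3e2}.
Only in 16b8's history (ahead): {16b8, 448f, 524b, 52de, acc5} — 5.
Only in 38b6's history (behind): {} — 0.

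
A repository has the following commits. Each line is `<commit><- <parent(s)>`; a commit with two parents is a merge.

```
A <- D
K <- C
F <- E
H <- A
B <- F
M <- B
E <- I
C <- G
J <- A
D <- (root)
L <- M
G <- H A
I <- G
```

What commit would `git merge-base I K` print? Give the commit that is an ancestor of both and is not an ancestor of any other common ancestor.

G

Ancestors of I: {A, D, G, H, I}.
Ancestors of K: {A, C, D, G, H, K}.
Common ancestors: {A, D, G, H}.
Among these, G is not an ancestor of any other common ancestor — it is the merge base.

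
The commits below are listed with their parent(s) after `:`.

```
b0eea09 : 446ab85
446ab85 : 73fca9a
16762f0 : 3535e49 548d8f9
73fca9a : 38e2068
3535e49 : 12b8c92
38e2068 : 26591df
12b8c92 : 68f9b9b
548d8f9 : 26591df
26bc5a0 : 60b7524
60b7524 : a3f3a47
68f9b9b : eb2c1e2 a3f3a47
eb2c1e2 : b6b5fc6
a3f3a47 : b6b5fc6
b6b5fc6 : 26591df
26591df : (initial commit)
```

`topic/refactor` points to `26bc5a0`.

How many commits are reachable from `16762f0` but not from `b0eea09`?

8

Reachable from 16762f0: {12b8c92, 16762f0, 26591df, 3535e49, 548d8f9, 68f9b9b, a3f3a47, b6b5fc6, eb2c1e2}.
Reachable from b0eea09: {26591df, 38e2068, 446ab85, 73fca9a, b0eea09}.
In 16762f0's history but not b0eea09's: {12b8c92, 16762f0, 3535e49, 548d8f9, 68f9b9b, a3f3a47, b6b5fc6, eb2c1e2} — 8 commits.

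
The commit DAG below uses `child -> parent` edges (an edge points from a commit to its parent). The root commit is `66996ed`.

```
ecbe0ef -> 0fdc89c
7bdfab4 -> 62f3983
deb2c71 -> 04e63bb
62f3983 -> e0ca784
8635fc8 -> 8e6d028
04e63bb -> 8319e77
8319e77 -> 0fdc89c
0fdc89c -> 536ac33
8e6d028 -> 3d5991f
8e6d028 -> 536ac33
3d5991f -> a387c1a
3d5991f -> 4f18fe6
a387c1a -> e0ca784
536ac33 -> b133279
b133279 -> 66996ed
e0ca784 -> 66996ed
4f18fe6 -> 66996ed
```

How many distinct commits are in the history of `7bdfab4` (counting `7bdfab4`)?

Walking parent pointers from 7bdfab4: reachable set = {62f3983, 66996ed, 7bdfab4, e0ca784}.
That is 4 commits.

4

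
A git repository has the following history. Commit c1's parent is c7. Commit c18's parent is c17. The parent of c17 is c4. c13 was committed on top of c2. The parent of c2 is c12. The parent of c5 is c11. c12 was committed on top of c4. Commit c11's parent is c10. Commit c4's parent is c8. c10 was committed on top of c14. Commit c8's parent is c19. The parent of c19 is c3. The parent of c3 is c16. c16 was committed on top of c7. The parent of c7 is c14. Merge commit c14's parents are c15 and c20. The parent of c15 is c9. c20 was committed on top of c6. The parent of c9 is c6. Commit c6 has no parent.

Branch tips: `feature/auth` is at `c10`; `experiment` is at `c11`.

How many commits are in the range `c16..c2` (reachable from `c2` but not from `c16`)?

6

Reachable from c2: {c12, c14, c15, c16, c19, c2, c20, c3, c4, c6, c7, c8, c9}.
Reachable from c16: {c14, c15, c16, c20, c6, c7, c9}.
In c2's history but not c16's: {c12, c19, c2, c3, c4, c8} — 6 commits.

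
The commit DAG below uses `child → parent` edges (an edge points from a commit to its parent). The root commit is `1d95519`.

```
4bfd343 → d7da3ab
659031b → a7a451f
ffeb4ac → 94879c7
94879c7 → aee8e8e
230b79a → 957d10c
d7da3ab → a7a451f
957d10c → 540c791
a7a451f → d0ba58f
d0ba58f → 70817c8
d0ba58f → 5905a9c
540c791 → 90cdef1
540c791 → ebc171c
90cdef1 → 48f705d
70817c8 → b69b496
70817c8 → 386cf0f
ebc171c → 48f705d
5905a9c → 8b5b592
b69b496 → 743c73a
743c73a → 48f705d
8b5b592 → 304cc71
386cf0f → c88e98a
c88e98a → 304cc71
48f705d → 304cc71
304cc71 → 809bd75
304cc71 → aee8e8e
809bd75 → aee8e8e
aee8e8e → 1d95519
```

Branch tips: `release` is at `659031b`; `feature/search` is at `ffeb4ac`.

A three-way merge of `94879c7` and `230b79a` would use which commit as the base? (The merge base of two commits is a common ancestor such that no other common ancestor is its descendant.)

aee8e8e

Ancestors of 94879c7: {1d95519, 94879c7, aee8e8e}.
Ancestors of 230b79a: {1d95519, 230b79a, 304cc71, 48f705d, 540c791, 809bd75, 90cdef1, 957d10c, aee8e8e, ebc171c}.
Common ancestors: {1d95519, aee8e8e}.
Among these, aee8e8e is not an ancestor of any other common ancestor — it is the merge base.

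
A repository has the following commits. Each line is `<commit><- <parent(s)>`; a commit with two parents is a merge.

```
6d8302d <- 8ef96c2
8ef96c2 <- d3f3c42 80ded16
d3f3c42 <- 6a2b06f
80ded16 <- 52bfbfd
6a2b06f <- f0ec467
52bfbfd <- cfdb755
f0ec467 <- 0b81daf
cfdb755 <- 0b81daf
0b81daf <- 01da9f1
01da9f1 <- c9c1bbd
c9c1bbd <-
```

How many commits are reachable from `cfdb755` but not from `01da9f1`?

2

Reachable from cfdb755: {01da9f1, 0b81daf, c9c1bbd, cfdb755}.
Reachable from 01da9f1: {01da9f1, c9c1bbd}.
In cfdb755's history but not 01da9f1's: {0b81daf, cfdb755} — 2 commits.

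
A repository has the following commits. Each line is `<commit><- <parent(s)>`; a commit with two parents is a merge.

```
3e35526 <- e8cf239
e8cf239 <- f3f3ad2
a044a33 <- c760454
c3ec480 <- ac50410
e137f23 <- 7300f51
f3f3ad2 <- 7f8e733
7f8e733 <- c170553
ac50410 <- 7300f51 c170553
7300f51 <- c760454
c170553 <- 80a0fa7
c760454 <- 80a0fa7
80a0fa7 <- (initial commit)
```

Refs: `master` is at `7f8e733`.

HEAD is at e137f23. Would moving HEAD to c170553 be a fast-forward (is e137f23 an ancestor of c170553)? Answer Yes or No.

No

A fast-forward from e137f23 to c170553 is possible iff e137f23 is an ancestor of c170553.
Ancestors of c170553: {80a0fa7, c170553}.
e137f23 is not among them, so fast-forward is not possible.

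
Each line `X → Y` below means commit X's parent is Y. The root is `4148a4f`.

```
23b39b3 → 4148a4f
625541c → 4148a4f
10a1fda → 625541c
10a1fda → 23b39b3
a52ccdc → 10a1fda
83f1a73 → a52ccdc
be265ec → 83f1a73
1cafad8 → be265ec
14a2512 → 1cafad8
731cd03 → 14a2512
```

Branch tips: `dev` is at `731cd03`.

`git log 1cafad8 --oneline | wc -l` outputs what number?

8

Walking parent pointers from 1cafad8: reachable set = {10a1fda, 1cafad8, 23b39b3, 4148a4f, 625541c, 83f1a73, a52ccdc, be265ec}.
That is 8 commits.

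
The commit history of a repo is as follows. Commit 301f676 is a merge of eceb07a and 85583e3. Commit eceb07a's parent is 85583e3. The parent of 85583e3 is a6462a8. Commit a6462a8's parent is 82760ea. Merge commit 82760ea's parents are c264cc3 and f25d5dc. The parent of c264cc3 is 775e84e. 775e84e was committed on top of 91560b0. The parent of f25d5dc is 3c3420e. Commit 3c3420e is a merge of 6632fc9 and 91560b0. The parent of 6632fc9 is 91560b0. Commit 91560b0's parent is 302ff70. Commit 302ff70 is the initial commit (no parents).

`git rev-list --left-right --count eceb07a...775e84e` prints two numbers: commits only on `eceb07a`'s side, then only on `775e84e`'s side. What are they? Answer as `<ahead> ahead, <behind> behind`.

8 ahead, 0 behind

Reachable from eceb07a: {302ff70, 3c3420e, 6632fc9, 775e84e, 82760ea, 85583e3, 91560b0, a6462a8, c264cc3, eceb07a, f25d5dc}.
Reachable from 775e84e: {302ff70, 775e84e, 91560b0}.
Only in eceb07a's history (ahead): {3c3420e, 6632fc9, 82760ea, 85583e3, a6462a8, c264cc3, eceb07a, f25d5dc} — 8.
Only in 775e84e's history (behind): {} — 0.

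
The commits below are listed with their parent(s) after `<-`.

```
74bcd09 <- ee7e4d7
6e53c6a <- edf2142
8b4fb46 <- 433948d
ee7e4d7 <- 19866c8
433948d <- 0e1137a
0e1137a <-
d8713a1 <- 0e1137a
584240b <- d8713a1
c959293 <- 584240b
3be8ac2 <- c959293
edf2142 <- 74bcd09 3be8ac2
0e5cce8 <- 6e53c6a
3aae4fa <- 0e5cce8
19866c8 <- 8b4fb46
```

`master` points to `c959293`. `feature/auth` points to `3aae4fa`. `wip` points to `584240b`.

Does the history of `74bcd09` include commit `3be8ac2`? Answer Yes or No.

No

Ancestors of 74bcd09: {0e1137a, 19866c8, 433948d, 74bcd09, 8b4fb46, ee7e4d7}.
3be8ac2 is not in that set, so it is not an ancestor of 74bcd09.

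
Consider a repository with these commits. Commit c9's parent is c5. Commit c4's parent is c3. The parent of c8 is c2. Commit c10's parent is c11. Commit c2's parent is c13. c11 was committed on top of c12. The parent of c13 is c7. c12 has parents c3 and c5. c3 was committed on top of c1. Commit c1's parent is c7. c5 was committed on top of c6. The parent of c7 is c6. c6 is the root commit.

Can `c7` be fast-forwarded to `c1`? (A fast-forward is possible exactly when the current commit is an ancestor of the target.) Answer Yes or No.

Yes

A fast-forward from c7 to c1 is possible iff c7 is an ancestor of c1.
Ancestors of c1: {c1, c6, c7}.
c7 is among them, so fast-forward is possible.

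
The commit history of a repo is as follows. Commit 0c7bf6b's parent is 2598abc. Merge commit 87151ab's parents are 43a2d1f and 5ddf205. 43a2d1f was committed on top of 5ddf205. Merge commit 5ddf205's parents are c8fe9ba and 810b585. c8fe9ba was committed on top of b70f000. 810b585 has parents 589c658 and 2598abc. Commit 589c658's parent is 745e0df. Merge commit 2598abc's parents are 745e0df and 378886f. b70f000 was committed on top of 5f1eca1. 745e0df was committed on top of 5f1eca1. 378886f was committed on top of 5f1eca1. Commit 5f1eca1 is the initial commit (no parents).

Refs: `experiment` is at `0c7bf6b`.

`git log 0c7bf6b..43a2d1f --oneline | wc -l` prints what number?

Reachable from 43a2d1f: {2598abc, 378886f, 43a2d1f, 589c658, 5ddf205, 5f1eca1, 745e0df, 810b585, b70f000, c8fe9ba}.
Reachable from 0c7bf6b: {0c7bf6b, 2598abc, 378886f, 5f1eca1, 745e0df}.
In 43a2d1f's history but not 0c7bf6b's: {43a2d1f, 589c658, 5ddf205, 810b585, b70f000, c8fe9ba} — 6 commits.

6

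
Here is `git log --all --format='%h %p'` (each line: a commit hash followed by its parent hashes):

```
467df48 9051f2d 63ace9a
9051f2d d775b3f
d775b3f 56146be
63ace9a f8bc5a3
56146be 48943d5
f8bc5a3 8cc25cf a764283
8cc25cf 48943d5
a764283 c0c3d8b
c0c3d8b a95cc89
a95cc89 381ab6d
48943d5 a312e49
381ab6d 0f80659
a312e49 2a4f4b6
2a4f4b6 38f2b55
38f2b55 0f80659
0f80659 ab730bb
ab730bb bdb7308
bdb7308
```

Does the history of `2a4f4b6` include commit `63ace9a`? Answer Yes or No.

Ancestors of 2a4f4b6: {0f80659, 2a4f4b6, 38f2b55, ab730bb, bdb7308}.
63ace9a is not in that set, so it is not an ancestor of 2a4f4b6.

No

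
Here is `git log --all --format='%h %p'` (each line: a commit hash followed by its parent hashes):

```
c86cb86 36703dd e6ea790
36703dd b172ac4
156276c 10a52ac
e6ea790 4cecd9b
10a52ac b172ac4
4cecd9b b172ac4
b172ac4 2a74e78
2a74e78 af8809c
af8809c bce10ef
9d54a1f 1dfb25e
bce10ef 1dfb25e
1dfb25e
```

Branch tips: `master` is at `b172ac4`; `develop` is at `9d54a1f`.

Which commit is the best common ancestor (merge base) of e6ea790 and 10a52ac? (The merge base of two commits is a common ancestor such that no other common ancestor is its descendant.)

b172ac4

Ancestors of e6ea790: {1dfb25e, 2a74e78, 4cecd9b, af8809c, b172ac4, bce10ef, e6ea790}.
Ancestors of 10a52ac: {10a52ac, 1dfb25e, 2a74e78, af8809c, b172ac4, bce10ef}.
Common ancestors: {1dfb25e, 2a74e78, af8809c, b172ac4, bce10ef}.
Among these, b172ac4 is not an ancestor of any other common ancestor — it is the merge base.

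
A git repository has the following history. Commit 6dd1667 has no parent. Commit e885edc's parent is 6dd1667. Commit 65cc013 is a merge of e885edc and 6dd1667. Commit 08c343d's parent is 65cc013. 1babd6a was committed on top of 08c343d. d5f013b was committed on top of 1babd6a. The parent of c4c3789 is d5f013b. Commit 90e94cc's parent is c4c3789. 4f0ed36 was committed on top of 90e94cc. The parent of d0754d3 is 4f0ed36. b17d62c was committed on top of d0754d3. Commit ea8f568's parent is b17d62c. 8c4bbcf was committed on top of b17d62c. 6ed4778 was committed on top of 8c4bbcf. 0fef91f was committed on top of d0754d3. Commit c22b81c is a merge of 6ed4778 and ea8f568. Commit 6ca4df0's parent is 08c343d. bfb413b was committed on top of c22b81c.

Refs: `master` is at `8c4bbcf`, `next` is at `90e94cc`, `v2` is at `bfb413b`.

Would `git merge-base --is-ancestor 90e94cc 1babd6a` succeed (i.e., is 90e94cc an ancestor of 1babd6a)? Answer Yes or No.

No

Ancestors of 1babd6a: {08c343d, 1babd6a, 65cc013, 6dd1667, e885edc}.
90e94cc is not in that set, so it is not an ancestor of 1babd6a.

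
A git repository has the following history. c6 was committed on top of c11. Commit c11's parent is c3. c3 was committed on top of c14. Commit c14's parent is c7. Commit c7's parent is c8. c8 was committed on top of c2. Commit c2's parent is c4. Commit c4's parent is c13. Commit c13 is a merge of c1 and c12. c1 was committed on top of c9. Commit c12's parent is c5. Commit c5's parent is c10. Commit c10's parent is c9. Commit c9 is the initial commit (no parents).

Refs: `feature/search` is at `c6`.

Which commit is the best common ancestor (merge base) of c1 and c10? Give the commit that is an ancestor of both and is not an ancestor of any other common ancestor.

Ancestors of c1: {c1, c9}.
Ancestors of c10: {c10, c9}.
Common ancestors: {c9}.
The only common ancestor is c9, so it is the merge base.

c9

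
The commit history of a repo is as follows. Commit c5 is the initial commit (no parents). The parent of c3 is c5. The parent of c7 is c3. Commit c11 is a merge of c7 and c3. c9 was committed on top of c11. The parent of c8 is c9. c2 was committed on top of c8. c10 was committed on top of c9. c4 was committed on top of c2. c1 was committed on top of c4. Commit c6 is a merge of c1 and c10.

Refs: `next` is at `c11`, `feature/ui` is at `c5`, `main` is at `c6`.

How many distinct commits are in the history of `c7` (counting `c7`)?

3

Walking parent pointers from c7: reachable set = {c3, c5, c7}.
That is 3 commits.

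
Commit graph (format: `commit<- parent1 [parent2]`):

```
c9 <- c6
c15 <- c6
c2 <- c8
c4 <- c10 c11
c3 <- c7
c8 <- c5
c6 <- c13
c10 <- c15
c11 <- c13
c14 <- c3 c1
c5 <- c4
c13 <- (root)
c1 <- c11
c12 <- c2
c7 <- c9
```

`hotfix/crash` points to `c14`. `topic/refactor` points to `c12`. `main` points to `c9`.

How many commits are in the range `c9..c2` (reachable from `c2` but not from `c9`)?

Reachable from c2: {c10, c11, c13, c15, c2, c4, c5, c6, c8}.
Reachable from c9: {c13, c6, c9}.
In c2's history but not c9's: {c10, c11, c15, c2, c4, c5, c8} — 7 commits.

7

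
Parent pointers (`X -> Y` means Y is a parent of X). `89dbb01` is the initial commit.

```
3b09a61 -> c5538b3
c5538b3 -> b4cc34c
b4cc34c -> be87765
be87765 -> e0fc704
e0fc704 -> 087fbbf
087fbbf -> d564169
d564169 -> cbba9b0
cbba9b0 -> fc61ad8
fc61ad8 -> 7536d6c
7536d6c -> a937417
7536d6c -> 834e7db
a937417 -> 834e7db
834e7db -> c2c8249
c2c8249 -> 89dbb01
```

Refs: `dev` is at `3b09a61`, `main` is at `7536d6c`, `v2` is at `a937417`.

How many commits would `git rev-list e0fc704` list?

10

Walking parent pointers from e0fc704: reachable set = {087fbbf, 7536d6c, 834e7db, 89dbb01, a937417, c2c8249, cbba9b0, d564169, e0fc704, fc61ad8}.
That is 10 commits.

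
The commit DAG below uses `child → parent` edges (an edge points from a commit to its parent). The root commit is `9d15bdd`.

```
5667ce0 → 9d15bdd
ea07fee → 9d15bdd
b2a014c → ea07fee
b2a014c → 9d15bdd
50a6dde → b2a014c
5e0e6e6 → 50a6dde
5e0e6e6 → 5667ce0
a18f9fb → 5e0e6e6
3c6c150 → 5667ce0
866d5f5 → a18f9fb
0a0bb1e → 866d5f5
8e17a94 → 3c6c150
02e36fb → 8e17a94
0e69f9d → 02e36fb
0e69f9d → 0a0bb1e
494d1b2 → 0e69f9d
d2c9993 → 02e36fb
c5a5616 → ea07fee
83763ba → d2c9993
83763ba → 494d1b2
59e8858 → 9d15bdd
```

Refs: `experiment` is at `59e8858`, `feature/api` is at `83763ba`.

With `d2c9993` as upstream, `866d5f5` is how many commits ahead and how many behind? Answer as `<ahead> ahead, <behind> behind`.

6 ahead, 4 behind

Reachable from 866d5f5: {50a6dde, 5667ce0, 5e0e6e6, 866d5f5, 9d15bdd, a18f9fb, b2a014c, ea07fee}.
Reachable from d2c9993: {02e36fb, 3c6c150, 5667ce0, 8e17a94, 9d15bdd, d2c9993}.
Only in 866d5f5's history (ahead): {50a6dde, 5e0e6e6, 866d5f5, a18f9fb, b2a014c, ea07fee} — 6.
Only in d2c9993's history (behind): {02e36fb, 3c6c150, 8e17a94, d2c9993} — 4.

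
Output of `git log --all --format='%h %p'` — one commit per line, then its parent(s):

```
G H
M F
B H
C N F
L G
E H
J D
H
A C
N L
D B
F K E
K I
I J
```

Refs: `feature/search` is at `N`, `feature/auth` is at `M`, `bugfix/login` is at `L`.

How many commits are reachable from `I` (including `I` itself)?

5

Walking parent pointers from I: reachable set = {B, D, H, I, J}.
That is 5 commits.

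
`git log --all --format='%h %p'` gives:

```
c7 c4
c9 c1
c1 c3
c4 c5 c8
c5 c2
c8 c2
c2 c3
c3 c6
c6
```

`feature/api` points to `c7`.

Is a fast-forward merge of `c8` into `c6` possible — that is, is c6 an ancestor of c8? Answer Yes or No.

Yes

A fast-forward from c6 to c8 is possible iff c6 is an ancestor of c8.
Ancestors of c8: {c2, c3, c6, c8}.
c6 is among them, so fast-forward is possible.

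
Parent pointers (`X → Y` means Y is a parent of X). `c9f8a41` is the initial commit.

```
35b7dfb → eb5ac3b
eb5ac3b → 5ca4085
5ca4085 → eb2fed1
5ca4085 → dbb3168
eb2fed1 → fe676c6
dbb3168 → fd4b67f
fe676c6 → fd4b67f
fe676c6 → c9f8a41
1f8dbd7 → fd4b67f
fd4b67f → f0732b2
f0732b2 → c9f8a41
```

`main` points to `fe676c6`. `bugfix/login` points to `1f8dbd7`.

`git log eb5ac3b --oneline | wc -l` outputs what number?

8

Walking parent pointers from eb5ac3b: reachable set = {5ca4085, c9f8a41, dbb3168, eb2fed1, eb5ac3b, f0732b2, fd4b67f, fe676c6}.
That is 8 commits.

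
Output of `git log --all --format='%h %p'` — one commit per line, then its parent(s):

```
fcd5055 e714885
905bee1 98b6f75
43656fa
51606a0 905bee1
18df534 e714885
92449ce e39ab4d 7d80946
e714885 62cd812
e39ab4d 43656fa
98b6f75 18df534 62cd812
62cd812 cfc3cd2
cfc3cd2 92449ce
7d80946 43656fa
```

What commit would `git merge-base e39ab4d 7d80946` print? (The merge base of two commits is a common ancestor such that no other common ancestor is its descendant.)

Ancestors of e39ab4d: {43656fa, e39ab4d}.
Ancestors of 7d80946: {43656fa, 7d80946}.
Common ancestors: {43656fa}.
The only common ancestor is 43656fa, so it is the merge base.

43656fa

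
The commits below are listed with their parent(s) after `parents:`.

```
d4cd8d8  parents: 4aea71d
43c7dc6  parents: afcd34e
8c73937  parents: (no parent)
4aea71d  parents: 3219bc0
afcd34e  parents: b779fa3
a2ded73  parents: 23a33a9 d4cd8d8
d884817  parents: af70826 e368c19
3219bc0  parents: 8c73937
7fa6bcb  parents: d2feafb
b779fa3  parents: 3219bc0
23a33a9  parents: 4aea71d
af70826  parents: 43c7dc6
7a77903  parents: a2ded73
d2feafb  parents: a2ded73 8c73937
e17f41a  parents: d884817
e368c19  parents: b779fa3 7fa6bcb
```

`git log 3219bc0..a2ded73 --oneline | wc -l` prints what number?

4

Reachable from a2ded73: {23a33a9, 3219bc0, 4aea71d, 8c73937, a2ded73, d4cd8d8}.
Reachable from 3219bc0: {3219bc0, 8c73937}.
In a2ded73's history but not 3219bc0's: {23a33a9, 4aea71d, a2ded73, d4cd8d8} — 4 commits.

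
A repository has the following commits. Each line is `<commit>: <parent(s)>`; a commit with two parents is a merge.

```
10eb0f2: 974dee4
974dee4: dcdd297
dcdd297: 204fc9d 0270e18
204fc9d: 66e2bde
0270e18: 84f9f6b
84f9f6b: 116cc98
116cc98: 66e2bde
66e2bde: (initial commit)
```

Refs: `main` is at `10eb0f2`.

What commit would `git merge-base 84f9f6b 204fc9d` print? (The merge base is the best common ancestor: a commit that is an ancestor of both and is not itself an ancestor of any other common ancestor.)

Ancestors of 84f9f6b: {116cc98, 66e2bde, 84f9f6b}.
Ancestors of 204fc9d: {204fc9d, 66e2bde}.
Common ancestors: {66e2bde}.
The only common ancestor is 66e2bde, so it is the merge base.

66e2bde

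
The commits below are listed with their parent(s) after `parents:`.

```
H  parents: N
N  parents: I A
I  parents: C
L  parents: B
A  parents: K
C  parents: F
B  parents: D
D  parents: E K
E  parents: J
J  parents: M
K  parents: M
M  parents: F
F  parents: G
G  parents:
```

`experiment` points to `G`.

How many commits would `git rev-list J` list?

4

Walking parent pointers from J: reachable set = {F, G, J, M}.
That is 4 commits.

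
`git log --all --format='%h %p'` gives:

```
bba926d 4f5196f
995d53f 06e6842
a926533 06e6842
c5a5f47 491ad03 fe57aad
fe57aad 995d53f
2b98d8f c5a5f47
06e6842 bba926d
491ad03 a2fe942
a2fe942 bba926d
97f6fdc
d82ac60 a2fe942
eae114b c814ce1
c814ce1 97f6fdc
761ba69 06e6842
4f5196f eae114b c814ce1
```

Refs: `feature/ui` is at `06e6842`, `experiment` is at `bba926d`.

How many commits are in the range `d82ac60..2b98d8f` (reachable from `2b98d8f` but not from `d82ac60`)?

Reachable from 2b98d8f: {06e6842, 2b98d8f, 491ad03, 4f5196f, 97f6fdc, 995d53f, a2fe942, bba926d, c5a5f47, c814ce1, eae114b, fe57aad}.
Reachable from d82ac60: {4f5196f, 97f6fdc, a2fe942, bba926d, c814ce1, d82ac60, eae114b}.
In 2b98d8f's history but not d82ac60's: {06e6842, 2b98d8f, 491ad03, 995d53f, c5a5f47, fe57aad} — 6 commits.

6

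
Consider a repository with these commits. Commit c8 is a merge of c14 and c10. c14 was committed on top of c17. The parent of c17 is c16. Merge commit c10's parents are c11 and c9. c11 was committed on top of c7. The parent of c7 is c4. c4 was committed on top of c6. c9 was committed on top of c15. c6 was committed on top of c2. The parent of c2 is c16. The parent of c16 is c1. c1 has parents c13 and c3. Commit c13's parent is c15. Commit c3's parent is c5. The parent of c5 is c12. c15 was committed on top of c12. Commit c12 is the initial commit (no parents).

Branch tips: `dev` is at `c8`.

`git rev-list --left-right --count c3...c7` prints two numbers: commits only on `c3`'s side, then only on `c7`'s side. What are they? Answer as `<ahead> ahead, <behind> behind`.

0 ahead, 8 behind

Reachable from c3: {c12, c3, c5}.
Reachable from c7: {c1, c12, c13, c15, c16, c2, c3, c4, c5, c6, c7}.
Only in c3's history (ahead): {} — 0.
Only in c7's history (behind): {c1, c13, c15, c16, c2, c4, c6, c7} — 8.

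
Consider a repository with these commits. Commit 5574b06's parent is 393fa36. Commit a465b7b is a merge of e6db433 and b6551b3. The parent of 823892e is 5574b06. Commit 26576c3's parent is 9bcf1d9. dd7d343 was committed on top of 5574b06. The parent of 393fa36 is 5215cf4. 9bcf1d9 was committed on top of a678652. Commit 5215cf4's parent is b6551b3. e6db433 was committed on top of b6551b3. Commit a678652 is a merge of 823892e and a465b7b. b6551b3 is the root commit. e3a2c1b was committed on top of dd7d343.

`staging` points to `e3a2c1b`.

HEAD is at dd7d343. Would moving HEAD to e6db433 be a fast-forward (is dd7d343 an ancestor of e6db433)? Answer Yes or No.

A fast-forward from dd7d343 to e6db433 is possible iff dd7d343 is an ancestor of e6db433.
Ancestors of e6db433: {b6551b3, e6db433}.
dd7d343 is not among them, so fast-forward is not possible.

No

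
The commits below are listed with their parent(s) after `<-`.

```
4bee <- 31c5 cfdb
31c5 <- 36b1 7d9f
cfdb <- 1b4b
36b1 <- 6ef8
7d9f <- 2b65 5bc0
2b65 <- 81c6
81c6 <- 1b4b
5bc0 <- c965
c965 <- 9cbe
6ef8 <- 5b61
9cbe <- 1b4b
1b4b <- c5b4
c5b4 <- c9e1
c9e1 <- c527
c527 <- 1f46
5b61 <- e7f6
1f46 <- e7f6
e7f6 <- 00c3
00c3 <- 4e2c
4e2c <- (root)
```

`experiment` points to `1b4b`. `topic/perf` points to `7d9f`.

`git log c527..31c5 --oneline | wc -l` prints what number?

Reachable from 31c5: {00c3, 1b4b, 1f46, 2b65, 31c5, 36b1, 4e2c, 5b61, 5bc0, 6ef8, 7d9f, 81c6, 9cbe, c527, c5b4, c965, c9e1, e7f6}.
Reachable from c527: {00c3, 1f46, 4e2c, c527, e7f6}.
In 31c5's history but not c527's: {1b4b, 2b65, 31c5, 36b1, 5b61, 5bc0, 6ef8, 7d9f, 81c6, 9cbe, c5b4, c965, c9e1} — 13 commits.

13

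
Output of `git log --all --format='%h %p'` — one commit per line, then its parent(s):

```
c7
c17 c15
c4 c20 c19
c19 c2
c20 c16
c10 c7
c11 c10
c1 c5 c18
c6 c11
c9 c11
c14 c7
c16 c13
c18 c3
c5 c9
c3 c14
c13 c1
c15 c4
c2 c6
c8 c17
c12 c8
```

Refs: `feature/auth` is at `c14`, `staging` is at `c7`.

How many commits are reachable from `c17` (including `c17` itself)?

Walking parent pointers from c17: reachable set = {c1, c10, c11, c13, c14, c15, c16, c17, c18, c19, c2, c20, c3, c4, c5, c6, c7, c9}.
That is 18 commits.

18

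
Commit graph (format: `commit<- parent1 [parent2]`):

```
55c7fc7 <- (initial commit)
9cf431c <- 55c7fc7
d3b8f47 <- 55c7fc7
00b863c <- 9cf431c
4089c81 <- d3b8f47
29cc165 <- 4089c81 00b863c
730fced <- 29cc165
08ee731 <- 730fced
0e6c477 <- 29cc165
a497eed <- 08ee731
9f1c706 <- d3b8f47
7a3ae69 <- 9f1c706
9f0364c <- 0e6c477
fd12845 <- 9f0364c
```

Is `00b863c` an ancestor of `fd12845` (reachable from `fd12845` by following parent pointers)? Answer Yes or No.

Yes

Ancestors of fd12845 (commits reachable by following parents): {00b863c, 0e6c477, 29cc165, 4089c81, 55c7fc7, 9cf431c, 9f0364c, d3b8f47, fd12845}.
00b863c is in that set, so it is an ancestor of fd12845.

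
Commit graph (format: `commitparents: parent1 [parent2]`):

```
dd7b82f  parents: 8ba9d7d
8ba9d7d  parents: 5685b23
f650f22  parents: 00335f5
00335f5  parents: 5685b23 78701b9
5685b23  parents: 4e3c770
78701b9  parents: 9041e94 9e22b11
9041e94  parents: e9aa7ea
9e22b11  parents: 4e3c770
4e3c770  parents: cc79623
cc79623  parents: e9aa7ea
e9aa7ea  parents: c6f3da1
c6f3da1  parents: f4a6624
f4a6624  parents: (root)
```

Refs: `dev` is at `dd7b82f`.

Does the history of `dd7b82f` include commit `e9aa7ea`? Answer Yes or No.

Yes

Ancestors of dd7b82f (commits reachable by following parents): {4e3c770, 5685b23, 8ba9d7d, c6f3da1, cc79623, dd7b82f, e9aa7ea, f4a6624}.
e9aa7ea is in that set, so it is an ancestor of dd7b82f.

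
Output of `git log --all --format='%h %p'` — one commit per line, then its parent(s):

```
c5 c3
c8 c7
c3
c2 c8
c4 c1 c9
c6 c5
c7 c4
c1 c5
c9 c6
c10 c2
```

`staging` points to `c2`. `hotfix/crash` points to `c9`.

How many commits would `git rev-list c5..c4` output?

4

Reachable from c4: {c1, c3, c4, c5, c6, c9}.
Reachable from c5: {c3, c5}.
In c4's history but not c5's: {c1, c4, c6, c9} — 4 commits.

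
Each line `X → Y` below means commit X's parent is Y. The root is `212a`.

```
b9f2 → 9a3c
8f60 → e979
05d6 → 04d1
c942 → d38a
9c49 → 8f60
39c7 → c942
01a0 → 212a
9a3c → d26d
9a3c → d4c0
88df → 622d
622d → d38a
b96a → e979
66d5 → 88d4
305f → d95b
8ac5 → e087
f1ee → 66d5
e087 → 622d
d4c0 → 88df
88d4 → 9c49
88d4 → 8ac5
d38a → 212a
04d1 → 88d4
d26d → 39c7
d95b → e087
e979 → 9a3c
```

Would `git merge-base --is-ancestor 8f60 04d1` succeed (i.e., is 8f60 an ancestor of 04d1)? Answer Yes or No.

Yes

Ancestors of 04d1 (commits reachable by following parents): {04d1, 212a, 39c7, 622d, 88d4, 88df, 8ac5, 8f60, 9a3c, 9c49, c942, d26d, d38a, d4c0, e087, e979}.
8f60 is in that set, so it is an ancestor of 04d1.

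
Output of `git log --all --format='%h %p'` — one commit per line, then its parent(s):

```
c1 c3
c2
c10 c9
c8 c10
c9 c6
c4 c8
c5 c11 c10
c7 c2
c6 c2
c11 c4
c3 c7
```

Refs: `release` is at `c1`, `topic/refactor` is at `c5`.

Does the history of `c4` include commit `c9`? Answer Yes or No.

Ancestors of c4 (commits reachable by following parents): {c10, c2, c4, c6, c8, c9}.
c9 is in that set, so it is an ancestor of c4.

Yes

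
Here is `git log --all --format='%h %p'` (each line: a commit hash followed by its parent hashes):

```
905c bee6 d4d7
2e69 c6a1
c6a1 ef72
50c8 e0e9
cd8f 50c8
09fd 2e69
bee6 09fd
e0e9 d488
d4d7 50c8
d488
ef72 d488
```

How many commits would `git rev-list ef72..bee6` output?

4

Reachable from bee6: {09fd, 2e69, bee6, c6a1, d488, ef72}.
Reachable from ef72: {d488, ef72}.
In bee6's history but not ef72's: {09fd, 2e69, bee6, c6a1} — 4 commits.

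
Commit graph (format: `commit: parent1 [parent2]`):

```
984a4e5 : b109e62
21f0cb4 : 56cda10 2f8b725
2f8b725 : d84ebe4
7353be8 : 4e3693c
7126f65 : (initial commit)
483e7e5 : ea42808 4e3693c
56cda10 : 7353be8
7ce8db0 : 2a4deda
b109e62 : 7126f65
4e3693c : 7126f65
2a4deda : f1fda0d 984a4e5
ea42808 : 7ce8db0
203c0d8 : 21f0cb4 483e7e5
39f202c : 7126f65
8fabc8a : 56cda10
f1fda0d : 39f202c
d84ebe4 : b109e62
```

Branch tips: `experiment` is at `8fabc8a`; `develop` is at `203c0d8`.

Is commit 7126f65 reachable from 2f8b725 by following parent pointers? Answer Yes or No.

Ancestors of 2f8b725 (commits reachable by following parents): {2f8b725, 7126f65, b109e62, d84ebe4}.
7126f65 is in that set, so it is an ancestor of 2f8b725.

Yes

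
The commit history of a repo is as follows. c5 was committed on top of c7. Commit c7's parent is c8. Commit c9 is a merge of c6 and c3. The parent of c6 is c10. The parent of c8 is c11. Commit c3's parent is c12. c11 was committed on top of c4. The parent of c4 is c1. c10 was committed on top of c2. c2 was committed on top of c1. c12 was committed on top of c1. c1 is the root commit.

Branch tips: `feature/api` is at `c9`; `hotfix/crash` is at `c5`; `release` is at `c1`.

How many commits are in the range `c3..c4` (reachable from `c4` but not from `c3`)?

Reachable from c4: {c1, c4}.
Reachable from c3: {c1, c12, c3}.
In c4's history but not c3's: {c4} — 1 commit.

1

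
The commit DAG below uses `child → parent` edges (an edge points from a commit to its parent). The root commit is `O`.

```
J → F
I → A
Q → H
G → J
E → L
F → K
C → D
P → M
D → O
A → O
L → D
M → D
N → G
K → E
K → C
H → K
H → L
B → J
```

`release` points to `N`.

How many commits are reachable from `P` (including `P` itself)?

4

Walking parent pointers from P: reachable set = {D, M, O, P}.
That is 4 commits.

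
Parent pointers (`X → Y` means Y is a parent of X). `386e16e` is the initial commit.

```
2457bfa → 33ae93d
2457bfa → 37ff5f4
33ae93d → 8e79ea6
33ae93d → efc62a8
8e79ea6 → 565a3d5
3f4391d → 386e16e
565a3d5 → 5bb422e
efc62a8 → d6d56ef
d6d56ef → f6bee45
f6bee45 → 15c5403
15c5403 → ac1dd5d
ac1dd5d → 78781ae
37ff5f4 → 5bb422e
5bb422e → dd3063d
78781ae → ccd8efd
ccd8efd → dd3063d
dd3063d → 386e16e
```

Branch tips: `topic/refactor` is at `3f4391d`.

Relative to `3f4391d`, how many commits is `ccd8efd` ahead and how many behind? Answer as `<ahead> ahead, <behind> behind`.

Reachable from ccd8efd: {386e16e, ccd8efd, dd3063d}.
Reachable from 3f4391d: {386e16e, 3f4391d}.
Only in ccd8efd's history (ahead): {ccd8efd, dd3063d} — 2.
Only in 3f4391d's history (behind): {3f4391d} — 1.

2 ahead, 1 behind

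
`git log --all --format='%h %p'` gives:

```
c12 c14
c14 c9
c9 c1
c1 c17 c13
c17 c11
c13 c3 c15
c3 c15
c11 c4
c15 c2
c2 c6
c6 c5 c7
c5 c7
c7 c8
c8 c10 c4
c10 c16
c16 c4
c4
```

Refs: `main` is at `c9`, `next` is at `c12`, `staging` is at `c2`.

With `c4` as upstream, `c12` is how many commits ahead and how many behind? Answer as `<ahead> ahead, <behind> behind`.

Reachable from c12: {c1, c10, c11, c12, c13, c14, c15, c16, c17, c2, c3, c4, c5, c6, c7, c8, c9}.
Reachable from c4: {c4}.
Only in c12's history (ahead): {c1, c10, c11, c12, c13, c14, c15, c16, c17, c2, c3, c5, c6, c7, c8, c9} — 16.
Only in c4's history (behind): {} — 0.

16 ahead, 0 behind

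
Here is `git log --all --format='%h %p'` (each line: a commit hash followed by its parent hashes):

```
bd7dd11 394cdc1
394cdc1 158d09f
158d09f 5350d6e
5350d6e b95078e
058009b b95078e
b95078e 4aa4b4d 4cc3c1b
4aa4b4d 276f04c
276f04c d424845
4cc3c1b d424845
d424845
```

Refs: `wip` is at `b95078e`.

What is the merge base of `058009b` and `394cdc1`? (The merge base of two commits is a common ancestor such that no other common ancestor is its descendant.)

Ancestors of 058009b: {058009b, 276f04c, 4aa4b4d, 4cc3c1b, b95078e, d424845}.
Ancestors of 394cdc1: {158d09f, 276f04c, 394cdc1, 4aa4b4d, 4cc3c1b, 5350d6e, b95078e, d424845}.
Common ancestors: {276f04c, 4aa4b4d, 4cc3c1b, b95078e, d424845}.
Among these, b95078e is not an ancestor of any other common ancestor — it is the merge base.

b95078e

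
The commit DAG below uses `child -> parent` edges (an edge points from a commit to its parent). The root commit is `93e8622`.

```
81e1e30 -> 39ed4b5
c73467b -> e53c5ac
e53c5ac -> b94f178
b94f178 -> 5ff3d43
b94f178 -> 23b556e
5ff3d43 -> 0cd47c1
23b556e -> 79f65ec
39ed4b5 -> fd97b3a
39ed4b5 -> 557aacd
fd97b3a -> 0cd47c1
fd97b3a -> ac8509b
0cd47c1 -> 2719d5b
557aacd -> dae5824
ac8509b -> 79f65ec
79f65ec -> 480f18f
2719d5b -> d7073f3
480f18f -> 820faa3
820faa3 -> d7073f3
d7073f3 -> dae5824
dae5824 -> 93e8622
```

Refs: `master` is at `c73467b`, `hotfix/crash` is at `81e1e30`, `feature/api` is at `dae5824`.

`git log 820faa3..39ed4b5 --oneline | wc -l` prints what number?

Reachable from 39ed4b5: {0cd47c1, 2719d5b, 39ed4b5, 480f18f, 557aacd, 79f65ec, 820faa3, 93e8622, ac8509b, d7073f3, dae5824, fd97b3a}.
Reachable from 820faa3: {820faa3, 93e8622, d7073f3, dae5824}.
In 39ed4b5's history but not 820faa3's: {0cd47c1, 2719d5b, 39ed4b5, 480f18f, 557aacd, 79f65ec, ac8509b, fd97b3a} — 8 commits.

8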